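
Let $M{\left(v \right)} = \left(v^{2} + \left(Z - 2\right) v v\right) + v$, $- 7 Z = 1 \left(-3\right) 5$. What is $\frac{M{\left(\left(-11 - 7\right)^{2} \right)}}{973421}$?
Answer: $\frac{842076}{6813947} \approx 0.12358$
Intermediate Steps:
$Z = \frac{15}{7}$ ($Z = - \frac{1 \left(-3\right) 5}{7} = - \frac{\left(-3\right) 5}{7} = \left(- \frac{1}{7}\right) \left(-15\right) = \frac{15}{7} \approx 2.1429$)
$M{\left(v \right)} = v + \frac{8 v^{2}}{7}$ ($M{\left(v \right)} = \left(v^{2} + \left(\frac{15}{7} - 2\right) v v\right) + v = \left(v^{2} + \frac{v}{7} v\right) + v = \left(v^{2} + \frac{v^{2}}{7}\right) + v = \frac{8 v^{2}}{7} + v = v + \frac{8 v^{2}}{7}$)
$\frac{M{\left(\left(-11 - 7\right)^{2} \right)}}{973421} = \frac{\frac{1}{7} \left(-11 - 7\right)^{2} \left(7 + 8 \left(-11 - 7\right)^{2}\right)}{973421} = \frac{\left(-18\right)^{2} \left(7 + 8 \left(-18\right)^{2}\right)}{7} \cdot \frac{1}{973421} = \frac{1}{7} \cdot 324 \left(7 + 8 \cdot 324\right) \frac{1}{973421} = \frac{1}{7} \cdot 324 \left(7 + 2592\right) \frac{1}{973421} = \frac{1}{7} \cdot 324 \cdot 2599 \cdot \frac{1}{973421} = \frac{842076}{7} \cdot \frac{1}{973421} = \frac{842076}{6813947}$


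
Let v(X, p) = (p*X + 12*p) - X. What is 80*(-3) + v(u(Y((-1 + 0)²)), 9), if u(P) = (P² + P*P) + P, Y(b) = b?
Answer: -108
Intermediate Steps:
u(P) = P + 2*P² (u(P) = (P² + P²) + P = 2*P² + P = P + 2*P²)
v(X, p) = -X + 12*p + X*p (v(X, p) = (X*p + 12*p) - X = (12*p + X*p) - X = -X + 12*p + X*p)
80*(-3) + v(u(Y((-1 + 0)²)), 9) = 80*(-3) + (-(-1 + 0)²*(1 + 2*(-1 + 0)²) + 12*9 + ((-1 + 0)²*(1 + 2*(-1 + 0)²))*9) = -240 + (-(-1)²*(1 + 2*(-1)²) + 108 + ((-1)²*(1 + 2*(-1)²))*9) = -240 + (-(1 + 2*1) + 108 + (1*(1 + 2*1))*9) = -240 + (-(1 + 2) + 108 + (1*(1 + 2))*9) = -240 + (-3 + 108 + (1*3)*9) = -240 + (-1*3 + 108 + 3*9) = -240 + (-3 + 108 + 27) = -240 + 132 = -108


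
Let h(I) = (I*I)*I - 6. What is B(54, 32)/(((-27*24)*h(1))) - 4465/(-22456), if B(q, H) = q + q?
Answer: 78203/336840 ≈ 0.23217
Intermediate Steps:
B(q, H) = 2*q
h(I) = -6 + I³ (h(I) = I²*I - 6 = I³ - 6 = -6 + I³)
B(54, 32)/(((-27*24)*h(1))) - 4465/(-22456) = (2*54)/(((-27*24)*(-6 + 1³))) - 4465/(-22456) = 108/((-648*(-6 + 1))) - 4465*(-1/22456) = 108/((-648*(-5))) + 4465/22456 = 108/3240 + 4465/22456 = 108*(1/3240) + 4465/22456 = 1/30 + 4465/22456 = 78203/336840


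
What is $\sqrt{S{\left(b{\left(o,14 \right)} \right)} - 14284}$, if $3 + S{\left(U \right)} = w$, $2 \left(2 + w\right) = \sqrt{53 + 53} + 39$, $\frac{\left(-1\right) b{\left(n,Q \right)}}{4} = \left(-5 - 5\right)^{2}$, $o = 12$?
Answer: $\frac{\sqrt{-57078 + 2 \sqrt{106}}}{2} \approx 119.43 i$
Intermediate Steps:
$b{\left(n,Q \right)} = -400$ ($b{\left(n,Q \right)} = - 4 \left(-5 - 5\right)^{2} = - 4 \left(-10\right)^{2} = \left(-4\right) 100 = -400$)
$w = \frac{35}{2} + \frac{\sqrt{106}}{2}$ ($w = -2 + \frac{\sqrt{53 + 53} + 39}{2} = -2 + \frac{\sqrt{106} + 39}{2} = -2 + \frac{39 + \sqrt{106}}{2} = -2 + \left(\frac{39}{2} + \frac{\sqrt{106}}{2}\right) = \frac{35}{2} + \frac{\sqrt{106}}{2} \approx 22.648$)
$S{\left(U \right)} = \frac{29}{2} + \frac{\sqrt{106}}{2}$ ($S{\left(U \right)} = -3 + \left(\frac{35}{2} + \frac{\sqrt{106}}{2}\right) = \frac{29}{2} + \frac{\sqrt{106}}{2}$)
$\sqrt{S{\left(b{\left(o,14 \right)} \right)} - 14284} = \sqrt{\left(\frac{29}{2} + \frac{\sqrt{106}}{2}\right) - 14284} = \sqrt{- \frac{28539}{2} + \frac{\sqrt{106}}{2}}$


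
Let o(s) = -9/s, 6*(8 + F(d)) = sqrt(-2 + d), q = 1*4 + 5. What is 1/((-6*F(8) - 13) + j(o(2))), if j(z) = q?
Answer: 22/965 + sqrt(6)/1930 ≈ 0.024067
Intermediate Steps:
q = 9 (q = 4 + 5 = 9)
F(d) = -8 + sqrt(-2 + d)/6
j(z) = 9
1/((-6*F(8) - 13) + j(o(2))) = 1/((-6*(-8 + sqrt(-2 + 8)/6) - 13) + 9) = 1/((-6*(-8 + sqrt(6)/6) - 13) + 9) = 1/(((48 - sqrt(6)) - 13) + 9) = 1/((35 - sqrt(6)) + 9) = 1/(44 - sqrt(6))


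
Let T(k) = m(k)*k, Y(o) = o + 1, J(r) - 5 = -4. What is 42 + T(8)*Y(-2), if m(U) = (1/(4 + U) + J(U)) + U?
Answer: -92/3 ≈ -30.667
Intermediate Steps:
J(r) = 1 (J(r) = 5 - 4 = 1)
m(U) = 1 + U + 1/(4 + U) (m(U) = (1/(4 + U) + 1) + U = (1 + 1/(4 + U)) + U = 1 + U + 1/(4 + U))
Y(o) = 1 + o
T(k) = k*(5 + k**2 + 5*k)/(4 + k) (T(k) = ((5 + k**2 + 5*k)/(4 + k))*k = k*(5 + k**2 + 5*k)/(4 + k))
42 + T(8)*Y(-2) = 42 + (8*(5 + 8**2 + 5*8)/(4 + 8))*(1 - 2) = 42 + (8*(5 + 64 + 40)/12)*(-1) = 42 + (8*(1/12)*109)*(-1) = 42 + (218/3)*(-1) = 42 - 218/3 = -92/3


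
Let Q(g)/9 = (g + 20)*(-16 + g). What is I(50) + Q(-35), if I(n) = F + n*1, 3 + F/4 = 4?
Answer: 6939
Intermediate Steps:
F = 4 (F = -12 + 4*4 = -12 + 16 = 4)
Q(g) = 9*(-16 + g)*(20 + g) (Q(g) = 9*((g + 20)*(-16 + g)) = 9*((20 + g)*(-16 + g)) = 9*((-16 + g)*(20 + g)) = 9*(-16 + g)*(20 + g))
I(n) = 4 + n (I(n) = 4 + n*1 = 4 + n)
I(50) + Q(-35) = (4 + 50) + (-2880 + 9*(-35)**2 + 36*(-35)) = 54 + (-2880 + 9*1225 - 1260) = 54 + (-2880 + 11025 - 1260) = 54 + 6885 = 6939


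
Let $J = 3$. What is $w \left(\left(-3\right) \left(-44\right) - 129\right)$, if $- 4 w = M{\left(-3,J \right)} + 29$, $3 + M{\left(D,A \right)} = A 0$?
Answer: $- \frac{39}{2} \approx -19.5$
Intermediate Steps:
$M{\left(D,A \right)} = -3$ ($M{\left(D,A \right)} = -3 + A 0 = -3 + 0 = -3$)
$w = - \frac{13}{2}$ ($w = - \frac{-3 + 29}{4} = \left(- \frac{1}{4}\right) 26 = - \frac{13}{2} \approx -6.5$)
$w \left(\left(-3\right) \left(-44\right) - 129\right) = - \frac{13 \left(\left(-3\right) \left(-44\right) - 129\right)}{2} = - \frac{13 \left(132 - 129\right)}{2} = \left(- \frac{13}{2}\right) 3 = - \frac{39}{2}$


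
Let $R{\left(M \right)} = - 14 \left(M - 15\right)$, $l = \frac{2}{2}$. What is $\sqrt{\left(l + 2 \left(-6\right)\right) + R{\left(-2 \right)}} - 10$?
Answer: $-10 + \sqrt{227} \approx 5.0665$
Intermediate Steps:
$l = 1$ ($l = 2 \cdot \frac{1}{2} = 1$)
$R{\left(M \right)} = 210 - 14 M$ ($R{\left(M \right)} = - 14 \left(-15 + M\right) = 210 - 14 M$)
$\sqrt{\left(l + 2 \left(-6\right)\right) + R{\left(-2 \right)}} - 10 = \sqrt{\left(1 + 2 \left(-6\right)\right) + \left(210 - -28\right)} - 10 = \sqrt{\left(1 - 12\right) + \left(210 + 28\right)} - 10 = \sqrt{-11 + 238} - 10 = \sqrt{227} - 10 = -10 + \sqrt{227}$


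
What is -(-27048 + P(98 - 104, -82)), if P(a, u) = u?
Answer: 27130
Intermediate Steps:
-(-27048 + P(98 - 104, -82)) = -(-27048 - 82) = -1*(-27130) = 27130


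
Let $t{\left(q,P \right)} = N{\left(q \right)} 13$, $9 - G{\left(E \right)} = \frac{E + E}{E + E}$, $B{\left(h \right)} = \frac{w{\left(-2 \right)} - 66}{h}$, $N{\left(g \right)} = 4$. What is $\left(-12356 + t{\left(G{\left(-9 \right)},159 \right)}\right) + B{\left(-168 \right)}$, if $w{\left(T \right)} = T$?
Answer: $- \frac{516751}{42} \approx -12304.0$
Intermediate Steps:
$B{\left(h \right)} = - \frac{68}{h}$ ($B{\left(h \right)} = \frac{-2 - 66}{h} = - \frac{68}{h}$)
$G{\left(E \right)} = 8$ ($G{\left(E \right)} = 9 - \frac{E + E}{E + E} = 9 - \frac{2 E}{2 E} = 9 - 2 E \frac{1}{2 E} = 9 - 1 = 8$)
$t{\left(q,P \right)} = 52$ ($t{\left(q,P \right)} = 4 \cdot 13 = 52$)
$\left(-12356 + t{\left(G{\left(-9 \right)},159 \right)}\right) + B{\left(-168 \right)} = \left(-12356 + 52\right) - \frac{68}{-168} = -12304 - - \frac{17}{42} = -12304 + \frac{17}{42} = - \frac{516751}{42}$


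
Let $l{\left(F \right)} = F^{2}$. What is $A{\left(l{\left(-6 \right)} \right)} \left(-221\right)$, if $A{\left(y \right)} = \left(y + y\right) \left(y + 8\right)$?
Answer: $-700128$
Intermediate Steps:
$A{\left(y \right)} = 2 y \left(8 + y\right)$
$A{\left(l{\left(-6 \right)} \right)} \left(-221\right) = 2 \left(-6\right)^{2} \left(8 + \left(-6\right)^{2}\right) \left(-221\right) = 2 \cdot 36 \left(8 + 36\right) \left(-221\right) = 2 \cdot 36 \cdot 44 \left(-221\right) = 3168 \left(-221\right) = -700128$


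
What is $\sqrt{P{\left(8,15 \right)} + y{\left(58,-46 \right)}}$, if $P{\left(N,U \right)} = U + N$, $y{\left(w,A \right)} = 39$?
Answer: $\sqrt{62} \approx 7.874$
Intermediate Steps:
$P{\left(N,U \right)} = N + U$
$\sqrt{P{\left(8,15 \right)} + y{\left(58,-46 \right)}} = \sqrt{\left(8 + 15\right) + 39} = \sqrt{23 + 39} = \sqrt{62}$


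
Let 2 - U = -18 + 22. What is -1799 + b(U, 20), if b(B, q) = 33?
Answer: -1766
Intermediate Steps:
U = -2 (U = 2 - (-18 + 22) = 2 - 1*4 = 2 - 4 = -2)
-1799 + b(U, 20) = -1799 + 33 = -1766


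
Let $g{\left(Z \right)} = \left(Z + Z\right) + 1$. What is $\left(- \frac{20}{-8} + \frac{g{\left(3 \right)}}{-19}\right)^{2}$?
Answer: $\frac{6561}{1444} \approx 4.5436$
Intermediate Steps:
$g{\left(Z \right)} = 1 + 2 Z$ ($g{\left(Z \right)} = 2 Z + 1 = 1 + 2 Z$)
$\left(- \frac{20}{-8} + \frac{g{\left(3 \right)}}{-19}\right)^{2} = \left(- \frac{20}{-8} + \frac{1 + 2 \cdot 3}{-19}\right)^{2} = \left(\left(-20\right) \left(- \frac{1}{8}\right) + \left(1 + 6\right) \left(- \frac{1}{19}\right)\right)^{2} = \left(\frac{5}{2} + 7 \left(- \frac{1}{19}\right)\right)^{2} = \left(\frac{5}{2} - \frac{7}{19}\right)^{2} = \left(\frac{81}{38}\right)^{2} = \frac{6561}{1444}$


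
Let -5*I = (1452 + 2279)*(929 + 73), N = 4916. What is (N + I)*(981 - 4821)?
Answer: 2852261376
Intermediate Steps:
I = -3738462/5 (I = -(1452 + 2279)*(929 + 73)/5 = -3731*1002/5 = -⅕*3738462 = -3738462/5 ≈ -7.4769e+5)
(N + I)*(981 - 4821) = (4916 - 3738462/5)*(981 - 4821) = -3713882/5*(-3840) = 2852261376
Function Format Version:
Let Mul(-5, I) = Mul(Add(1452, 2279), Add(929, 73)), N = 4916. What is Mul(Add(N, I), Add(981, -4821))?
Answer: 2852261376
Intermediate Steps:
I = Rational(-3738462, 5) (I = Mul(Rational(-1, 5), Mul(Add(1452, 2279), Add(929, 73))) = Mul(Rational(-1, 5), Mul(3731, 1002)) = Mul(Rational(-1, 5), 3738462) = Rational(-3738462, 5) ≈ -7.4769e+5)
Mul(Add(N, I), Add(981, -4821)) = Mul(Add(4916, Rational(-3738462, 5)), Add(981, -4821)) = Mul(Rational(-3713882, 5), -3840) = 2852261376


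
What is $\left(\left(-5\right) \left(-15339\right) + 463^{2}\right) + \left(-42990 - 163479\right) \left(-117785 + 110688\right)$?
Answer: $1465601557$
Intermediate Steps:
$\left(\left(-5\right) \left(-15339\right) + 463^{2}\right) + \left(-42990 - 163479\right) \left(-117785 + 110688\right) = \left(76695 + 214369\right) - -1465310493 = 291064 + 1465310493 = 1465601557$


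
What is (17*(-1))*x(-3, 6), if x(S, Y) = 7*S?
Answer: 357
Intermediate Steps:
(17*(-1))*x(-3, 6) = (17*(-1))*(7*(-3)) = -17*(-21) = 357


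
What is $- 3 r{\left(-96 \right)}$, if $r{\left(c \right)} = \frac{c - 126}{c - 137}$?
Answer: $- \frac{666}{233} \approx -2.8584$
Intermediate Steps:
$r{\left(c \right)} = \frac{-126 + c}{-137 + c}$
$- 3 r{\left(-96 \right)} = - 3 \frac{-126 - 96}{-137 - 96} = - 3 \frac{1}{-233} \left(-222\right) = - 3 \left(\left(- \frac{1}{233}\right) \left(-222\right)\right) = \left(-3\right) \frac{222}{233} = - \frac{666}{233}$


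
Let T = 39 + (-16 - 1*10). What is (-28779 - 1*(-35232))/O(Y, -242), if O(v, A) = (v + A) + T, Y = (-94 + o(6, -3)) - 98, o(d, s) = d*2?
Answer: -6453/409 ≈ -15.778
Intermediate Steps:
o(d, s) = 2*d
Y = -180 (Y = (-94 + 2*6) - 98 = (-94 + 12) - 98 = -82 - 98 = -180)
T = 13 (T = 39 + (-16 - 10) = 39 - 26 = 13)
O(v, A) = 13 + A + v (O(v, A) = (v + A) + 13 = (A + v) + 13 = 13 + A + v)
(-28779 - 1*(-35232))/O(Y, -242) = (-28779 - 1*(-35232))/(13 - 242 - 180) = (-28779 + 35232)/(-409) = 6453*(-1/409) = -6453/409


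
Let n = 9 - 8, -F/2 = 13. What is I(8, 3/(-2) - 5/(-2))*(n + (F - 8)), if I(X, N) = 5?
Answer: -165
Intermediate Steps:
F = -26 (F = -2*13 = -26)
n = 1
I(8, 3/(-2) - 5/(-2))*(n + (F - 8)) = 5*(1 + (-26 - 8)) = 5*(1 - 34) = 5*(-33) = -165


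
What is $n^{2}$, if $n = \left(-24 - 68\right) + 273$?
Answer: $32761$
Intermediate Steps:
$n = 181$ ($n = -92 + 273 = 181$)
$n^{2} = 181^{2} = 32761$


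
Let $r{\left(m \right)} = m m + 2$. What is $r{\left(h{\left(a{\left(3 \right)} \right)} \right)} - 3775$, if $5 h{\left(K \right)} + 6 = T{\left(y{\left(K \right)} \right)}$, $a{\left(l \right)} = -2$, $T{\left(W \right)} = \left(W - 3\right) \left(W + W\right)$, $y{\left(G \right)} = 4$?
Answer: $- \frac{94321}{25} \approx -3772.8$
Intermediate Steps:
$T{\left(W \right)} = 2 W \left(-3 + W\right)$ ($T{\left(W \right)} = \left(-3 + W\right) 2 W = 2 W \left(-3 + W\right)$)
$h{\left(K \right)} = \frac{2}{5}$ ($h{\left(K \right)} = - \frac{6}{5} + \frac{2 \cdot 4 \left(-3 + 4\right)}{5} = - \frac{6}{5} + \frac{2 \cdot 4 \cdot 1}{5} = - \frac{6}{5} + \frac{1}{5} \cdot 8 = - \frac{6}{5} + \frac{8}{5} = \frac{2}{5}$)
$r{\left(m \right)} = 2 + m^{2}$ ($r{\left(m \right)} = m^{2} + 2 = 2 + m^{2}$)
$r{\left(h{\left(a{\left(3 \right)} \right)} \right)} - 3775 = \left(2 + \left(\frac{2}{5}\right)^{2}\right) - 3775 = \left(2 + \frac{4}{25}\right) - 3775 = \frac{54}{25} - 3775 = - \frac{94321}{25}$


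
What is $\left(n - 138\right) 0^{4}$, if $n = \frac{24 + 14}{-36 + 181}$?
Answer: $0$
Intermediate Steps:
$n = \frac{38}{145} \approx 0.26207$
$\left(n - 138\right) 0^{4} = \left(\frac{38}{145} - 138\right) 0^{4} = \left(- \frac{19972}{145}\right) 0 = 0$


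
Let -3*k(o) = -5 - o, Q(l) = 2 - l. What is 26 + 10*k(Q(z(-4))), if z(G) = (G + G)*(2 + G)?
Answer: -4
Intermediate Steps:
z(G) = 2*G*(2 + G) (z(G) = (2*G)*(2 + G) = 2*G*(2 + G))
k(o) = 5/3 + o/3 (k(o) = -(-5 - o)/3 = 5/3 + o/3)
26 + 10*k(Q(z(-4))) = 26 + 10*(5/3 + (2 - 2*(-4)*(2 - 4))/3) = 26 + 10*(5/3 + (2 - 2*(-4)*(-2))/3) = 26 + 10*(5/3 + (2 - 1*16)/3) = 26 + 10*(5/3 + (2 - 16)/3) = 26 + 10*(5/3 + (1/3)*(-14)) = 26 + 10*(5/3 - 14/3) = 26 + 10*(-3) = 26 - 30 = -4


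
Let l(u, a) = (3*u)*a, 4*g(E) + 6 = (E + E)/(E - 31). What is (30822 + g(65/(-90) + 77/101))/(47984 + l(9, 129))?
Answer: 1734731806/2896820095 ≈ 0.59884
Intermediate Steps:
g(E) = -3/2 + E/(2*(-31 + E)) (g(E) = -3/2 + ((E + E)/(E - 31))/4 = -3/2 + ((2*E)/(-31 + E))/4 = -3/2 + (2*E/(-31 + E))/4 = -3/2 + E/(2*(-31 + E)))
l(u, a) = 3*a*u
(30822 + g(65/(-90) + 77/101))/(47984 + l(9, 129)) = (30822 + (93/2 - (65/(-90) + 77/101))/(-31 + (65/(-90) + 77/101)))/(47984 + 3*129*9) = (30822 + (93/2 - (65*(-1/90) + 77*(1/101)))/(-31 + (65*(-1/90) + 77*(1/101))))/(47984 + 3483) = (30822 + (93/2 - (-13/18 + 77/101))/(-31 + (-13/18 + 77/101)))/51467 = (30822 + (93/2 - 1*73/1818)/(-31 + 73/1818))*(1/51467) = (30822 + (93/2 - 73/1818)/(-56285/1818))*(1/51467) = (30822 - 1818/56285*42232/909)*(1/51467) = (30822 - 84464/56285)*(1/51467) = (1734731806/56285)*(1/51467) = 1734731806/2896820095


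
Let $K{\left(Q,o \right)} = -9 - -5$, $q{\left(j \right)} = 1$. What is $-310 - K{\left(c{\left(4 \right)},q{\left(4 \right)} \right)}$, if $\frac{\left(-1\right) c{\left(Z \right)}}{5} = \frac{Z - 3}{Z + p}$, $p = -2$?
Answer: $-306$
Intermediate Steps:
$c{\left(Z \right)} = - \frac{5 \left(-3 + Z\right)}{-2 + Z}$ ($c{\left(Z \right)} = - 5 \frac{Z - 3}{Z - 2} = - 5 \frac{-3 + Z}{-2 + Z} = - \frac{5 \left(-3 + Z\right)}{-2 + Z}$)
$K{\left(Q,o \right)} = -4$ ($K{\left(Q,o \right)} = -9 + 5 = -4$)
$-310 - K{\left(c{\left(4 \right)},q{\left(4 \right)} \right)} = -310 - -4 = -310 + 4 = -306$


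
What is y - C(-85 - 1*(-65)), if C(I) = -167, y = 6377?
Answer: 6544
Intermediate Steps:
y - C(-85 - 1*(-65)) = 6377 - 1*(-167) = 6377 + 167 = 6544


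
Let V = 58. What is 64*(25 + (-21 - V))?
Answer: -3456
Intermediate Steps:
64*(25 + (-21 - V)) = 64*(25 + (-21 - 1*58)) = 64*(25 + (-21 - 58)) = 64*(25 - 79) = 64*(-54) = -3456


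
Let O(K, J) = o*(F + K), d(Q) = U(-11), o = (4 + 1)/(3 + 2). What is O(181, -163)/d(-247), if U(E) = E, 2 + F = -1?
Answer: -178/11 ≈ -16.182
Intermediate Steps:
F = -3 (F = -2 - 1 = -3)
o = 1 (o = 5/5 = 5*(⅕) = 1)
d(Q) = -11
O(K, J) = -3 + K (O(K, J) = 1*(-3 + K) = -3 + K)
O(181, -163)/d(-247) = (-3 + 181)/(-11) = 178*(-1/11) = -178/11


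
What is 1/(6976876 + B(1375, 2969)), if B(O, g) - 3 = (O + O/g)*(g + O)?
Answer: 2969/38454163751 ≈ 7.7209e-8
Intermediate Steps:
B(O, g) = 3 + (O + g)*(O + O/g) (B(O, g) = 3 + (O + O/g)*(g + O) = 3 + (O + O/g)*(O + g) = 3 + (O + g)*(O + O/g))
1/(6976876 + B(1375, 2969)) = 1/(6976876 + (3 + 1375 + 1375² + 1375*2969 + 1375²/2969)) = 1/(6976876 + (3 + 1375 + 1890625 + 4082375 + 1890625*(1/2969))) = 1/(6976876 + (3 + 1375 + 1890625 + 4082375 + 1890625/2969)) = 1/(6976876 + 17739818907/2969) = 1/(38454163751/2969) = 2969/38454163751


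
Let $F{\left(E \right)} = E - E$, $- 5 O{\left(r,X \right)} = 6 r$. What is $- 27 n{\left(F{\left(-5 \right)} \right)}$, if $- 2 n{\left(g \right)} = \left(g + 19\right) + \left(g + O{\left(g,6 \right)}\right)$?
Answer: $\frac{513}{2} \approx 256.5$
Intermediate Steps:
$O{\left(r,X \right)} = - \frac{6 r}{5}$
$F{\left(E \right)} = 0$
$n{\left(g \right)} = - \frac{19}{2} - \frac{2 g}{5}$ ($n{\left(g \right)} = - \frac{\left(g + 19\right) + \left(g - \frac{6 g}{5}\right)}{2} = - \frac{\left(19 + g\right) - \frac{g}{5}}{2} = - \frac{19 + \frac{4 g}{5}}{2} = - \frac{19}{2} - \frac{2 g}{5}$)
$- 27 n{\left(F{\left(-5 \right)} \right)} = - 27 \left(- \frac{19}{2} - 0\right) = - 27 \left(- \frac{19}{2} + 0\right) = \left(-27\right) \left(- \frac{19}{2}\right) = \frac{513}{2}$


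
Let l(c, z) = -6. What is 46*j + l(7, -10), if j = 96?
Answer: 4410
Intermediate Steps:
46*j + l(7, -10) = 46*96 - 6 = 4416 - 6 = 4410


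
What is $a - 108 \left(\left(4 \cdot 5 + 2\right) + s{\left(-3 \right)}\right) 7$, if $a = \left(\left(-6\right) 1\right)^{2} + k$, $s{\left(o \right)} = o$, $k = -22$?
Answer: $-14350$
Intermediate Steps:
$a = 14$ ($a = \left(\left(-6\right) 1\right)^{2} - 22 = \left(-6\right)^{2} - 22 = 36 - 22 = 14$)
$a - 108 \left(\left(4 \cdot 5 + 2\right) + s{\left(-3 \right)}\right) 7 = 14 - 108 \left(\left(4 \cdot 5 + 2\right) - 3\right) 7 = 14 - 108 \left(\left(20 + 2\right) - 3\right) 7 = 14 - 108 \left(22 - 3\right) 7 = 14 - 108 \cdot 19 \cdot 7 = 14 - 14364 = -14350$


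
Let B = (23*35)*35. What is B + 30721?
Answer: 58896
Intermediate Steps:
B = 28175 (B = 805*35 = 28175)
B + 30721 = 28175 + 30721 = 58896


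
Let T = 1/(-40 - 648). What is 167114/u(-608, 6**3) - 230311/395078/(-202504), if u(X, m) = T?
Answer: -9198515096227792473/80004875312 ≈ -1.1497e+8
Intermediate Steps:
T = -1/688 (T = 1/(-688) = -1/688 ≈ -0.0014535)
u(X, m) = -1/688
167114/u(-608, 6**3) - 230311/395078/(-202504) = 167114/(-1/688) - 230311/395078/(-202504) = 167114*(-688) - 230311*1/395078*(-1/202504) = -114974432 - 230311/395078*(-1/202504) = -114974432 + 230311/80004875312 = -9198515096227792473/80004875312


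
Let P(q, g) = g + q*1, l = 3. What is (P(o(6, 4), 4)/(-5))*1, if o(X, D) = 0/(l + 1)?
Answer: -4/5 ≈ -0.80000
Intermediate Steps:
o(X, D) = 0 (o(X, D) = 0/(3 + 1) = 0/4 = 0*(1/4) = 0)
P(q, g) = g + q
(P(o(6, 4), 4)/(-5))*1 = ((4 + 0)/(-5))*1 = (4*(-1/5))*1 = -4/5*1 = -4/5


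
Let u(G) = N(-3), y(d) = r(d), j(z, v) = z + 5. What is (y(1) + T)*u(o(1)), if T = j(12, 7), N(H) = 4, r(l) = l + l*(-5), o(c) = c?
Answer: 52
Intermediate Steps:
j(z, v) = 5 + z
r(l) = -4*l (r(l) = l - 5*l = -4*l)
y(d) = -4*d
u(G) = 4
T = 17 (T = 5 + 12 = 17)
(y(1) + T)*u(o(1)) = (-4*1 + 17)*4 = (-4 + 17)*4 = 13*4 = 52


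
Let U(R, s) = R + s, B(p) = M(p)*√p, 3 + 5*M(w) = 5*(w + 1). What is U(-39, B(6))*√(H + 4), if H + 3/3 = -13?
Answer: I*√10*(-195 + 32*√6)/5 ≈ -73.755*I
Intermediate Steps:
H = -14 (H = -1 - 13 = -14)
M(w) = ⅖ + w (M(w) = -⅗ + (5*(w + 1))/5 = -⅗ + (5*(1 + w))/5 = -⅗ + (5 + 5*w)/5 = -⅗ + (1 + w) = ⅖ + w)
B(p) = √p*(⅖ + p) (B(p) = (⅖ + p)*√p = √p*(⅖ + p))
U(-39, B(6))*√(H + 4) = (-39 + √6*(⅖ + 6))*√(-14 + 4) = (-39 + √6*(32/5))*√(-10) = (-39 + 32*√6/5)*(I*√10) = I*√10*(-39 + 32*√6/5)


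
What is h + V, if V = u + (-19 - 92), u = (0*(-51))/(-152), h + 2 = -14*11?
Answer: -267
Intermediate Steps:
h = -156 (h = -2 - 14*11 = -2 - 154 = -156)
u = 0 (u = 0*(-1/152) = 0)
V = -111 (V = 0 + (-19 - 92) = 0 - 111 = -111)
h + V = -156 - 111 = -267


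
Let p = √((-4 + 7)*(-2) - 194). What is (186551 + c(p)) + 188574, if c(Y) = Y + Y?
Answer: 375125 + 20*I*√2 ≈ 3.7513e+5 + 28.284*I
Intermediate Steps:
p = 10*I*√2 (p = √(3*(-2) - 194) = √(-6 - 194) = √(-200) = 10*I*√2 ≈ 14.142*I)
c(Y) = 2*Y
(186551 + c(p)) + 188574 = (186551 + 2*(10*I*√2)) + 188574 = (186551 + 20*I*√2) + 188574 = 375125 + 20*I*√2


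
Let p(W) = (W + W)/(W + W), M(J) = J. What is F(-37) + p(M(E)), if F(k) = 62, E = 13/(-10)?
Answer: 63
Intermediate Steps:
E = -13/10 (E = 13*(-⅒) = -13/10 ≈ -1.3000)
p(W) = 1 (p(W) = (2*W)/((2*W)) = (2*W)*(1/(2*W)) = 1)
F(-37) + p(M(E)) = 62 + 1 = 63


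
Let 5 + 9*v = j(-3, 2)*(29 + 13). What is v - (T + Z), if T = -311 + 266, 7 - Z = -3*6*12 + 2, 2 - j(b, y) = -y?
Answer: -1421/9 ≈ -157.89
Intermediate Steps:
j(b, y) = 2 + y (j(b, y) = 2 - (-1)*y = 2 + y)
Z = 221 (Z = 7 - (-3*6*12 + 2) = 7 - (-18*12 + 2) = 7 - (-216 + 2) = 7 - 1*(-214) = 7 + 214 = 221)
T = -45
v = 163/9 (v = -5/9 + ((2 + 2)*(29 + 13))/9 = -5/9 + (4*42)/9 = -5/9 + (1/9)*168 = -5/9 + 56/3 = 163/9 ≈ 18.111)
v - (T + Z) = 163/9 - (-45 + 221) = 163/9 - 1*176 = 163/9 - 176 = -1421/9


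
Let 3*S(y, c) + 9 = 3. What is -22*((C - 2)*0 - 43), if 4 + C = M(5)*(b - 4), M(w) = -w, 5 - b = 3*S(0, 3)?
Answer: 946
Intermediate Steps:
S(y, c) = -2 (S(y, c) = -3 + (⅓)*3 = -3 + 1 = -2)
b = 11 (b = 5 - 3*(-2) = 5 - 1*(-6) = 5 + 6 = 11)
C = -39 (C = -4 + (-1*5)*(11 - 4) = -4 - 5*7 = -4 - 35 = -39)
-22*((C - 2)*0 - 43) = -22*((-39 - 2)*0 - 43) = -22*(-41*0 - 43) = -22*(0 - 43) = -22*(-43) = 946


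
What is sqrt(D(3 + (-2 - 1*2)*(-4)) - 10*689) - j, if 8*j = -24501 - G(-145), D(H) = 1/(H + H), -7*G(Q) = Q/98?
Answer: 16807831/5488 + 3*I*sqrt(1105458)/38 ≈ 3062.7 + 83.006*I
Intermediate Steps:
G(Q) = -Q/686 (G(Q) = -Q/(7*98) = -Q/686)
D(H) = 1/(2*H)
j = -16807831/5488 (j = (-24501 - (-1)*(-145)/686)/8 = (-24501 - 1*145/686)/8 = (-24501 - 145/686)/8 = (1/8)*(-16807831/686) = -16807831/5488 ≈ -3062.7)
sqrt(D(3 + (-2 - 1*2)*(-4)) - 10*689) - j = sqrt(1/(2*(3 + (-2 - 1*2)*(-4))) - 10*689) - 1*(-16807831/5488) = sqrt(1/(2*(3 + (-2 - 2)*(-4))) - 6890) + 16807831/5488 = sqrt(1/(2*(3 - 4*(-4))) - 6890) + 16807831/5488 = sqrt(1/(2*(3 + 16)) - 6890) + 16807831/5488 = sqrt((1/2)/19 - 6890) + 16807831/5488 = sqrt((1/2)*(1/19) - 6890) + 16807831/5488 = sqrt(1/38 - 6890) + 16807831/5488 = sqrt(-261819/38) + 16807831/5488 = 3*I*sqrt(1105458)/38 + 16807831/5488 = 16807831/5488 + 3*I*sqrt(1105458)/38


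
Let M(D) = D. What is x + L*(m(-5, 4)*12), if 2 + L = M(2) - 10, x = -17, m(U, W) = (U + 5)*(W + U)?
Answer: -17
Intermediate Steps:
m(U, W) = (5 + U)*(U + W)
L = -10 (L = -2 + (2 - 10) = -2 - 8 = -10)
x + L*(m(-5, 4)*12) = -17 - 10*((-5)² + 5*(-5) + 5*4 - 5*4)*12 = -17 - 10*(25 - 25 + 20 - 20)*12 = -17 - 0*12 = -17 - 10*0 = -17 + 0 = -17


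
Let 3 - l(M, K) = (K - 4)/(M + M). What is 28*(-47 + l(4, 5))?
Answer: -2471/2 ≈ -1235.5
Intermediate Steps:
l(M, K) = 3 - (-4 + K)/(2*M) (l(M, K) = 3 - (K - 4)/(M + M) = 3 - (-4 + K)/(2*M))
28*(-47 + l(4, 5)) = 28*(-47 + (1/2)*(4 - 1*5 + 6*4)/4) = 28*(-47 + (1/2)*(1/4)*(4 - 5 + 24)) = 28*(-47 + (1/2)*(1/4)*23) = 28*(-47 + 23/8) = 28*(-353/8) = -2471/2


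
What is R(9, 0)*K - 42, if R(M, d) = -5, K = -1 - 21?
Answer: 68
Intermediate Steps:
K = -22
R(9, 0)*K - 42 = -5*(-22) - 42 = 110 - 42 = 68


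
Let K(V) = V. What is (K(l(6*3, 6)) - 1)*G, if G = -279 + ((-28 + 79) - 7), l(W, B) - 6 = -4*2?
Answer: 705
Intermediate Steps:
l(W, B) = -2 (l(W, B) = 6 - 4*2 = 6 - 8 = -2)
G = -235 (G = -279 + (51 - 7) = -279 + 44 = -235)
(K(l(6*3, 6)) - 1)*G = (-2 - 1)*(-235) = -3*(-235) = 705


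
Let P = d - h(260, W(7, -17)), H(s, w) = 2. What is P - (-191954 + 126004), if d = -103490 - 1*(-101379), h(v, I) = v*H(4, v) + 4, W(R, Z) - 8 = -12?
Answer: 63315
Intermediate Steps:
W(R, Z) = -4 (W(R, Z) = 8 - 12 = -4)
h(v, I) = 4 + 2*v (h(v, I) = v*2 + 4 = 2*v + 4 = 4 + 2*v)
d = -2111 (d = -103490 + 101379 = -2111)
P = -2635 (P = -2111 - (4 + 2*260) = -2111 - (4 + 520) = -2111 - 1*524 = -2111 - 524 = -2635)
P - (-191954 + 126004) = -2635 - (-191954 + 126004) = -2635 - 1*(-65950) = -2635 + 65950 = 63315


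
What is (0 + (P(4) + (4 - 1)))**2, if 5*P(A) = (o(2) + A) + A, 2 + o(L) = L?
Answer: 529/25 ≈ 21.160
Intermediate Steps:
o(L) = -2 + L
P(A) = 2*A/5 (P(A) = (((-2 + 2) + A) + A)/5 = ((0 + A) + A)/5 = (A + A)/5 = (2*A)/5 = 2*A/5)
(0 + (P(4) + (4 - 1)))**2 = (0 + ((2/5)*4 + (4 - 1)))**2 = (0 + (8/5 + 3))**2 = (0 + 23/5)**2 = (23/5)**2 = 529/25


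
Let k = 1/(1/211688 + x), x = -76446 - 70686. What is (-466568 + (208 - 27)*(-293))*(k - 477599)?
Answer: 7729239510909599387673/31146078815 ≈ 2.4816e+11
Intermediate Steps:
x = -147132
k = -211688/31146078815 (k = 1/(1/211688 - 147132) = 1/(-31146078815/211688) = -211688/31146078815 ≈ -6.7966e-6)
(-466568 + (208 - 27)*(-293))*(k - 477599) = (-466568 + (208 - 27)*(-293))*(-211688/31146078815 - 477599) = (-466568 + 181*(-293))*(-14875336096176873/31146078815) = (-466568 - 53033)*(-14875336096176873/31146078815) = -519601*(-14875336096176873/31146078815) = 7729239510909599387673/31146078815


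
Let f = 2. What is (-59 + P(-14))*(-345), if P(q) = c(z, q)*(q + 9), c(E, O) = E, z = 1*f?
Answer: 23805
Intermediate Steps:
z = 2 (z = 1*2 = 2)
P(q) = 18 + 2*q (P(q) = 2*(q + 9) = 2*(9 + q) = 18 + 2*q)
(-59 + P(-14))*(-345) = (-59 + (18 + 2*(-14)))*(-345) = (-59 + (18 - 28))*(-345) = (-59 - 10)*(-345) = -69*(-345) = 23805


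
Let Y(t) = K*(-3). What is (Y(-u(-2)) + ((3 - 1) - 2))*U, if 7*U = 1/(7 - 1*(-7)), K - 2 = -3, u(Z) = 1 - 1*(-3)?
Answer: 3/98 ≈ 0.030612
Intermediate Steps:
u(Z) = 4 (u(Z) = 1 + 3 = 4)
K = -1 (K = 2 - 3 = -1)
U = 1/98 (U = 1/(7*(7 - 1*(-7))) = 1/(7*(7 + 7)) = (⅐)/14 = (⅐)*(1/14) = 1/98 ≈ 0.010204)
Y(t) = 3 (Y(t) = -1*(-3) = 3)
(Y(-u(-2)) + ((3 - 1) - 2))*U = (3 + ((3 - 1) - 2))*(1/98) = (3 + (2 - 2))*(1/98) = (3 + 0)*(1/98) = 3*(1/98) = 3/98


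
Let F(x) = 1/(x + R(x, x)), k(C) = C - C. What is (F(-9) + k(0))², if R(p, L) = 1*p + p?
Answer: 1/729 ≈ 0.0013717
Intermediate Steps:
k(C) = 0
R(p, L) = 2*p (R(p, L) = p + p = 2*p)
F(x) = 1/(3*x) (F(x) = 1/(x + 2*x) = 1/(3*x))
(F(-9) + k(0))² = ((⅓)/(-9) + 0)² = ((⅓)*(-⅑) + 0)² = (-1/27 + 0)² = (-1/27)² = 1/729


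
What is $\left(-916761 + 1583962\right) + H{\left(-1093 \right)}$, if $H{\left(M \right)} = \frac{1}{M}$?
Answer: $\frac{729250692}{1093} \approx 6.672 \cdot 10^{5}$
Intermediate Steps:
$\left(-916761 + 1583962\right) + H{\left(-1093 \right)} = \left(-916761 + 1583962\right) + \frac{1}{-1093} = 667201 - \frac{1}{1093} = \frac{729250692}{1093}$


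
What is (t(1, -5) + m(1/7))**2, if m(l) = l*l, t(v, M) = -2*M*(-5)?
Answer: 5997601/2401 ≈ 2498.0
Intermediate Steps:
t(v, M) = 10*M
m(l) = l**2
(t(1, -5) + m(1/7))**2 = (10*(-5) + (1/7)**2)**2 = (-50 + (1/7)**2)**2 = (-50 + 1/49)**2 = (-2449/49)**2 = 5997601/2401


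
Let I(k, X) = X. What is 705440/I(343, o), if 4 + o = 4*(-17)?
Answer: -88180/9 ≈ -9797.8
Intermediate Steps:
o = -72 (o = -4 + 4*(-17) = -4 - 68 = -72)
705440/I(343, o) = 705440/(-72) = 705440*(-1/72) = -88180/9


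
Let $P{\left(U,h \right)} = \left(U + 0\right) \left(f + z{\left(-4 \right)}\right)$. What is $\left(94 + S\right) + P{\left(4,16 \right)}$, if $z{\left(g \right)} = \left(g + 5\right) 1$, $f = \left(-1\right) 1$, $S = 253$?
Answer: $347$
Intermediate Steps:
$f = -1$
$z{\left(g \right)} = 5 + g$ ($z{\left(g \right)} = \left(5 + g\right) 1 = 5 + g$)
$P{\left(U,h \right)} = 0$ ($P{\left(U,h \right)} = \left(U + 0\right) \left(-1 + \left(5 - 4\right)\right) = U \left(-1 + 1\right) = U 0 = 0$)
$\left(94 + S\right) + P{\left(4,16 \right)} = \left(94 + 253\right) + 0 = 347 + 0 = 347$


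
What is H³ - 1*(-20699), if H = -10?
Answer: 19699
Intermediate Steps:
H³ - 1*(-20699) = (-10)³ - 1*(-20699) = -1000 + 20699 = 19699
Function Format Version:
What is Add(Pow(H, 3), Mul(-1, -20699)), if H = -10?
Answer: 19699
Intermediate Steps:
Add(Pow(H, 3), Mul(-1, -20699)) = Add(Pow(-10, 3), Mul(-1, -20699)) = Add(-1000, 20699) = 19699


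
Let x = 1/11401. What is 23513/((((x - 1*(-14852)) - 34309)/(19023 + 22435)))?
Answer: -292466238883/5837612 ≈ -50100.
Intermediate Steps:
x = 1/11401 ≈ 8.7712e-5
23513/((((x - 1*(-14852)) - 34309)/(19023 + 22435))) = 23513/((((1/11401 - 1*(-14852)) - 34309)/(19023 + 22435))) = 23513/((((1/11401 + 14852) - 34309)/41458)) = 23513/(((169327653/11401 - 34309)*(1/41458))) = 23513/((-221829256/11401*1/41458)) = 23513/(-5837612/12438491) = 23513*(-12438491/5837612) = -292466238883/5837612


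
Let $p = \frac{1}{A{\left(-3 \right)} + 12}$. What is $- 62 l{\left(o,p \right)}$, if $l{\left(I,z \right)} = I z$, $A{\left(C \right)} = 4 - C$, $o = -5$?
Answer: $\frac{310}{19} \approx 16.316$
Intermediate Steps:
$p = \frac{1}{19}$ ($p = \frac{1}{\left(4 - -3\right) + 12} = \frac{1}{\left(4 + 3\right) + 12} = \frac{1}{7 + 12} = \frac{1}{19} \approx 0.052632$)
$- 62 l{\left(o,p \right)} = - 62 \left(\left(-5\right) \frac{1}{19}\right) = \left(-62\right) \left(- \frac{5}{19}\right) = \frac{310}{19}$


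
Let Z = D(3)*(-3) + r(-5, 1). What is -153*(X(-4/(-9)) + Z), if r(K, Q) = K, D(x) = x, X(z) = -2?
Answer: 2448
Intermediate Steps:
Z = -14 (Z = 3*(-3) - 5 = -9 - 5 = -14)
-153*(X(-4/(-9)) + Z) = -153*(-2 - 14) = -153*(-16) = 2448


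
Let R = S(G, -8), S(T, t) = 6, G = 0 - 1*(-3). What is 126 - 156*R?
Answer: -810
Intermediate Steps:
G = 3 (G = 0 + 3 = 3)
R = 6
126 - 156*R = 126 - 156*6 = 126 - 936 = -810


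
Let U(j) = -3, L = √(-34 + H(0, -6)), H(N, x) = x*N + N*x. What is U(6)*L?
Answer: -3*I*√34 ≈ -17.493*I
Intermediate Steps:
H(N, x) = 2*N*x (H(N, x) = N*x + N*x = 2*N*x)
L = I*√34 (L = √(-34 + 2*0*(-6)) = √(-34 + 0) = √(-34) = I*√34 ≈ 5.8309*I)
U(6)*L = -3*I*√34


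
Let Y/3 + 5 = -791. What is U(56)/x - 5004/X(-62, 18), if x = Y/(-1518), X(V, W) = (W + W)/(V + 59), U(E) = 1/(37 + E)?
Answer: 15435091/37014 ≈ 417.01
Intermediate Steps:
Y = -2388 (Y = -15 + 3*(-791) = -15 - 2373 = -2388)
X(V, W) = 2*W/(59 + V) (X(V, W) = (2*W)/(59 + V) = 2*W/(59 + V))
x = 398/253 (x = -2388/(-1518) = -2388*(-1/1518) = 398/253 ≈ 1.5731)
U(56)/x - 5004/X(-62, 18) = 1/((37 + 56)*(398/253)) - 5004/(2*18/(59 - 62)) = (253/398)/93 - 5004/(2*18/(-3)) = (1/93)*(253/398) - 5004/(2*18*(-⅓)) = 253/37014 - 5004/(-12) = 253/37014 - 5004*(-1/12) = 253/37014 + 417 = 15435091/37014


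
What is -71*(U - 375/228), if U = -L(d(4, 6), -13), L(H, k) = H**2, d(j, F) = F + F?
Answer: 785899/76 ≈ 10341.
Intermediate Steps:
d(j, F) = 2*F
U = -144 (U = -(2*6)**2 = -1*12**2 = -1*144 = -144)
-71*(U - 375/228) = -71*(-144 - 375/228) = -71*(-144 - 375*1/228) = -71*(-144 - 125/76) = -71*(-11069/76) = 785899/76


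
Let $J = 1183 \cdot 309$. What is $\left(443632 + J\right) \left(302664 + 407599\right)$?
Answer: $574729904077$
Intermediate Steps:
$J = 365547$
$\left(443632 + J\right) \left(302664 + 407599\right) = \left(443632 + 365547\right) \left(302664 + 407599\right) = 809179 \cdot 710263 = 574729904077$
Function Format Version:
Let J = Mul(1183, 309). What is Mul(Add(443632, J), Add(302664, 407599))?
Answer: 574729904077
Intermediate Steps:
J = 365547
Mul(Add(443632, J), Add(302664, 407599)) = Mul(Add(443632, 365547), Add(302664, 407599)) = Mul(809179, 710263) = 574729904077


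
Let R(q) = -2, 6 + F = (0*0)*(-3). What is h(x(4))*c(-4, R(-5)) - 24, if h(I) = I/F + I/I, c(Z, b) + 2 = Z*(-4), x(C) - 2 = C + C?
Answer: -100/3 ≈ -33.333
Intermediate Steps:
x(C) = 2 + 2*C (x(C) = 2 + (C + C) = 2 + 2*C)
F = -6 (F = -6 + (0*0)*(-3) = -6 + 0*(-3) = -6 + 0 = -6)
c(Z, b) = -2 - 4*Z (c(Z, b) = -2 + Z*(-4) = -2 - 4*Z)
h(I) = 1 - I/6 (h(I) = I/(-6) + I/I = I*(-⅙) + 1 = -I/6 + 1 = 1 - I/6)
h(x(4))*c(-4, R(-5)) - 24 = (1 - (2 + 2*4)/6)*(-2 - 4*(-4)) - 24 = (1 - (2 + 8)/6)*(-2 + 16) - 24 = (1 - ⅙*10)*14 - 24 = (1 - 5/3)*14 - 24 = -⅔*14 - 24 = -28/3 - 24 = -100/3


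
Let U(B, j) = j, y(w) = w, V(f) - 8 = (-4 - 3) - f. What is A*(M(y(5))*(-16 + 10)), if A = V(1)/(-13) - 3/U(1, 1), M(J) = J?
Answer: 90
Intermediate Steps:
V(f) = 1 - f (V(f) = 8 + ((-4 - 3) - f) = 8 + (-7 - f) = 1 - f)
A = -3 (A = (1 - 1*1)/(-13) - 3/1 = (1 - 1)*(-1/13) - 3*1 = 0*(-1/13) - 3 = 0 - 3 = -3)
A*(M(y(5))*(-16 + 10)) = -15*(-16 + 10) = -15*(-6) = -3*(-30) = 90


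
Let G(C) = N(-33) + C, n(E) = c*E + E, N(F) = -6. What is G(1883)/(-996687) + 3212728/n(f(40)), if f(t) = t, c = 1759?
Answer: 213236021/4672800 ≈ 45.633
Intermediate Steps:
n(E) = 1760*E (n(E) = 1759*E + E = 1760*E)
G(C) = -6 + C
G(1883)/(-996687) + 3212728/n(f(40)) = (-6 + 1883)/(-996687) + 3212728/((1760*40)) = 1877*(-1/996687) + 3212728/70400 = -1/531 + 3212728*(1/70400) = -1/531 + 401591/8800 = 213236021/4672800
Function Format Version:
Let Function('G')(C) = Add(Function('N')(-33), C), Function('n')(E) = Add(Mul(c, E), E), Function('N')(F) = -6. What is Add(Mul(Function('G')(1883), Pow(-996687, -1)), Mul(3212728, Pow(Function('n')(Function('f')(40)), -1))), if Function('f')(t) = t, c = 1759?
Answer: Rational(213236021, 4672800) ≈ 45.633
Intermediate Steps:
Function('n')(E) = Mul(1760, E) (Function('n')(E) = Add(Mul(1759, E), E) = Mul(1760, E))
Function('G')(C) = Add(-6, C)
Add(Mul(Function('G')(1883), Pow(-996687, -1)), Mul(3212728, Pow(Function('n')(Function('f')(40)), -1))) = Add(Mul(Add(-6, 1883), Pow(-996687, -1)), Mul(3212728, Pow(Mul(1760, 40), -1))) = Add(Mul(1877, Rational(-1, 996687)), Mul(3212728, Pow(70400, -1))) = Add(Rational(-1, 531), Mul(3212728, Rational(1, 70400))) = Add(Rational(-1, 531), Rational(401591, 8800)) = Rational(213236021, 4672800)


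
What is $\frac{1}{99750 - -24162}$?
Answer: $\frac{1}{123912} \approx 8.0702 \cdot 10^{-6}$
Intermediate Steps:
$\frac{1}{99750 - -24162} = \frac{1}{99750 + 24162} = \frac{1}{123912}$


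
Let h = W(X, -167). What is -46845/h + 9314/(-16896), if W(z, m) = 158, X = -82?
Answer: -198241183/667392 ≈ -297.04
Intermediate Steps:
h = 158
-46845/h + 9314/(-16896) = -46845/158 + 9314/(-16896) = -46845*1/158 + 9314*(-1/16896) = -46845/158 - 4657/8448 = -198241183/667392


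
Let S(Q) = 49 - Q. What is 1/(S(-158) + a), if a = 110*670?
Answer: 1/73907 ≈ 1.3531e-5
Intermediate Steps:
a = 73700
1/(S(-158) + a) = 1/((49 - 1*(-158)) + 73700) = 1/((49 + 158) + 73700) = 1/(207 + 73700) = 1/73907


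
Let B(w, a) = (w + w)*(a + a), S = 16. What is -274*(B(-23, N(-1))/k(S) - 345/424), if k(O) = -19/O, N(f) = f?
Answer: 86403571/4028 ≈ 21451.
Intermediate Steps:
B(w, a) = 4*a*w (B(w, a) = (2*w)*(2*a) = 4*a*w)
-274*(B(-23, N(-1))/k(S) - 345/424) = -274*((4*(-1)*(-23))/((-19/16)) - 345/424) = -274*(92/((-19*1/16)) - 345*1/424) = -274*(92/(-19/16) - 345/424) = -274*(92*(-16/19) - 345/424) = -274*(-1472/19 - 345/424) = -274*(-630683/8056) = 86403571/4028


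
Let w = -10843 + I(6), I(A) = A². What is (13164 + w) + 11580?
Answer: 13937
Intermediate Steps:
w = -10807 (w = -10843 + 6² = -10843 + 36 = -10807)
(13164 + w) + 11580 = (13164 - 10807) + 11580 = 2357 + 11580 = 13937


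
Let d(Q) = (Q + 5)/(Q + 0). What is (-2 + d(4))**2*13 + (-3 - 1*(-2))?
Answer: -3/16 ≈ -0.18750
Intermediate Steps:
d(Q) = (5 + Q)/Q
(-2 + d(4))**2*13 + (-3 - 1*(-2)) = (-2 + (5 + 4)/4)**2*13 + (-3 - 1*(-2)) = (-2 + (1/4)*9)**2*13 + (-3 + 2) = (-2 + 9/4)**2*13 - 1 = (1/4)**2*13 - 1 = (1/16)*13 - 1 = 13/16 - 1 = -3/16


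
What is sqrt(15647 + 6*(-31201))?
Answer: I*sqrt(171559) ≈ 414.2*I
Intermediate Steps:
sqrt(15647 + 6*(-31201)) = sqrt(15647 - 187206) = sqrt(-171559) = I*sqrt(171559)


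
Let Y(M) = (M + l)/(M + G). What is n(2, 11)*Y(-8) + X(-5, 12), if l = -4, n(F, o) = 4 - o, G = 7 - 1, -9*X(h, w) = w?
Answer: -130/3 ≈ -43.333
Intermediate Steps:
X(h, w) = -w/9
G = 6
Y(M) = (-4 + M)/(6 + M) (Y(M) = (M - 4)/(M + 6) = (-4 + M)/(6 + M))
n(2, 11)*Y(-8) + X(-5, 12) = (4 - 1*11)*((-4 - 8)/(6 - 8)) - ⅑*12 = (4 - 11)*(-12/(-2)) - 4/3 = -(-7)*(-12)/2 - 4/3 = -7*6 - 4/3 = -42 - 4/3 = -130/3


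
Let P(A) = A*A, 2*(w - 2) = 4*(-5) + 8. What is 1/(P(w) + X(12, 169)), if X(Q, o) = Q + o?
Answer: 1/197 ≈ 0.0050761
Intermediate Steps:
w = -4 (w = 2 + (4*(-5) + 8)/2 = 2 + (-20 + 8)/2 = 2 + (½)*(-12) = 2 - 6 = -4)
P(A) = A²
1/(P(w) + X(12, 169)) = 1/((-4)² + (12 + 169)) = 1/(16 + 181) = 1/197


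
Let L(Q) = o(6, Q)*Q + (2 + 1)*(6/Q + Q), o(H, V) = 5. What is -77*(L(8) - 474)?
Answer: 125587/4 ≈ 31397.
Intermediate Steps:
L(Q) = 8*Q + 18/Q (L(Q) = 5*Q + (2 + 1)*(6/Q + Q) = 5*Q + 3*(Q + 6/Q) = 5*Q + (3*Q + 18/Q) = 8*Q + 18/Q)
-77*(L(8) - 474) = -77*((8*8 + 18/8) - 474) = -77*((64 + 18*(⅛)) - 474) = -77*((64 + 9/4) - 474) = -77*(265/4 - 474) = -77*(-1631/4) = 125587/4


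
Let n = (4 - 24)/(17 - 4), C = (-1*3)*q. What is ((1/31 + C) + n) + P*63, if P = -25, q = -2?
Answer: -632914/403 ≈ -1570.5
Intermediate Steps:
C = 6 (C = -1*3*(-2) = -3*(-2) = 6)
n = -20/13 ≈ -1.5385
((1/31 + C) + n) + P*63 = ((1/31 + 6) - 20/13) - 25*63 = ((1/31 + 6) - 20/13) - 1575 = (187/31 - 20/13) - 1575 = 1811/403 - 1575 = -632914/403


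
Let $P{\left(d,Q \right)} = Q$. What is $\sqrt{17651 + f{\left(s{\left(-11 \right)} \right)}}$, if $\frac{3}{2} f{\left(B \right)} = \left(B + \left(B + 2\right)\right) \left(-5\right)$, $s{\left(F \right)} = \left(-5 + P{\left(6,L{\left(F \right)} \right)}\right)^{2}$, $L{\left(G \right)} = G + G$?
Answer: $\frac{\sqrt{115059}}{3} \approx 113.07$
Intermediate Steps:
$L{\left(G \right)} = 2 G$
$s{\left(F \right)} = \left(-5 + 2 F\right)^{2}$
$f{\left(B \right)} = - \frac{20}{3} - \frac{20 B}{3}$ ($f{\left(B \right)} = \frac{2 \left(B + \left(B + 2\right)\right) \left(-5\right)}{3} = \frac{2 \left(B + \left(2 + B\right)\right) \left(-5\right)}{3} = \frac{2 \left(2 + 2 B\right) \left(-5\right)}{3} = \frac{2 \left(-10 - 10 B\right)}{3} = - \frac{20}{3} - \frac{20 B}{3}$)
$\sqrt{17651 + f{\left(s{\left(-11 \right)} \right)}} = \sqrt{17651 - \left(\frac{20}{3} + \frac{20 \left(-5 + 2 \left(-11\right)\right)^{2}}{3}\right)} = \sqrt{17651 - \left(\frac{20}{3} + \frac{20 \left(-5 - 22\right)^{2}}{3}\right)} = \sqrt{17651 - \left(\frac{20}{3} + \frac{20 \left(-27\right)^{2}}{3}\right)} = \sqrt{17651 - \frac{14600}{3}} = \sqrt{\frac{38353}{3}} = \frac{\sqrt{115059}}{3}$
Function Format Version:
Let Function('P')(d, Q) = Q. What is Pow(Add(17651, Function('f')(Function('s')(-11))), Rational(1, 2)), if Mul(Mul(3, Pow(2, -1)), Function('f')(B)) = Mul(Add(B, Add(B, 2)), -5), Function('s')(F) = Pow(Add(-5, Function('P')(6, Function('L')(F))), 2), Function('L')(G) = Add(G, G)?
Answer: Mul(Rational(1, 3), Pow(115059, Rational(1, 2))) ≈ 113.07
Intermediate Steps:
Function('L')(G) = Mul(2, G)
Function('s')(F) = Pow(Add(-5, Mul(2, F)), 2)
Function('f')(B) = Add(Rational(-20, 3), Mul(Rational(-20, 3), B)) (Function('f')(B) = Mul(Rational(2, 3), Mul(Add(B, Add(B, 2)), -5)) = Mul(Rational(2, 3), Mul(Add(B, Add(2, B)), -5)) = Mul(Rational(2, 3), Mul(Add(2, Mul(2, B)), -5)) = Mul(Rational(2, 3), Add(-10, Mul(-10, B))) = Add(Rational(-20, 3), Mul(Rational(-20, 3), B)))
Pow(Add(17651, Function('f')(Function('s')(-11))), Rational(1, 2)) = Pow(Add(17651, Add(Rational(-20, 3), Mul(Rational(-20, 3), Pow(Add(-5, Mul(2, -11)), 2)))), Rational(1, 2)) = Pow(Add(17651, Add(Rational(-20, 3), Mul(Rational(-20, 3), Pow(Add(-5, -22), 2)))), Rational(1, 2)) = Pow(Add(17651, Add(Rational(-20, 3), Mul(Rational(-20, 3), Pow(-27, 2)))), Rational(1, 2)) = Pow(Add(17651, Add(Rational(-20, 3), Mul(Rational(-20, 3), 729))), Rational(1, 2)) = Pow(Add(17651, Add(Rational(-20, 3), -4860)), Rational(1, 2)) = Pow(Add(17651, Rational(-14600, 3)), Rational(1, 2)) = Pow(Rational(38353, 3), Rational(1, 2)) = Mul(Rational(1, 3), Pow(115059, Rational(1, 2)))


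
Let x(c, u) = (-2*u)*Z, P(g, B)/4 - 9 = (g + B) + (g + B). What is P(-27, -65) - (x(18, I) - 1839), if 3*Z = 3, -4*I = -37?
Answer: 2315/2 ≈ 1157.5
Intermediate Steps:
I = 37/4 (I = -¼*(-37) = 37/4 ≈ 9.2500)
Z = 1 (Z = (⅓)*3 = 1)
P(g, B) = 36 + 8*B + 8*g (P(g, B) = 36 + 4*((g + B) + (g + B)) = 36 + 4*((B + g) + (B + g)) = 36 + 4*(2*B + 2*g) = 36 + (8*B + 8*g) = 36 + 8*B + 8*g)
x(c, u) = -2*u (x(c, u) = -2*u*1 = -2*u)
P(-27, -65) - (x(18, I) - 1839) = (36 + 8*(-65) + 8*(-27)) - (-2*37/4 - 1839) = (36 - 520 - 216) - (-37/2 - 1839) = -700 - 1*(-3715/2) = -700 + 3715/2 = 2315/2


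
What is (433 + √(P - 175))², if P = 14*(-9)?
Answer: (433 + I*√301)² ≈ 1.8719e+5 + 15025.0*I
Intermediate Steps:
P = -126
(433 + √(P - 175))² = (433 + √(-126 - 175))² = (433 + √(-301))² = (433 + I*√301)²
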